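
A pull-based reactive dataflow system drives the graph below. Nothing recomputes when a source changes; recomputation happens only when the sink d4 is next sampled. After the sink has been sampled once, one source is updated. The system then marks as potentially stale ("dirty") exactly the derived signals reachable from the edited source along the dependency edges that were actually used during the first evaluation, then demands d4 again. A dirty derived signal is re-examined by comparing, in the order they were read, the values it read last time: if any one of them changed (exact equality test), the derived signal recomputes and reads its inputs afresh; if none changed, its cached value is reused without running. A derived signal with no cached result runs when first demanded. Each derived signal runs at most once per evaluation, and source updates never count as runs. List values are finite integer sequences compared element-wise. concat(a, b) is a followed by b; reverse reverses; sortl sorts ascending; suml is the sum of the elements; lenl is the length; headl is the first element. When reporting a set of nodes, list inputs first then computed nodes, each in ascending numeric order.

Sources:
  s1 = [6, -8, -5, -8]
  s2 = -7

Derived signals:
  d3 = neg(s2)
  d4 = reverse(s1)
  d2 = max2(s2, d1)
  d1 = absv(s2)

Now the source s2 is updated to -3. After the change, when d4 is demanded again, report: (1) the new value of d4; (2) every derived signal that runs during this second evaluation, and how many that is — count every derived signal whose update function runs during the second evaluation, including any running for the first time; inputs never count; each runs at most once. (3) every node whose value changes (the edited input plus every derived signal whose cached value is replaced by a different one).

First evaluation (everything demanded from the output):
  d4 = reverse([6, -8, -5, -8]) = [-8, -5, -8, 6]

Propagation after the edit:
  s2 feeds no computation that the output demands — nothing is marked dirty and nothing runs.

Key observation: s2 is never demanded by the output, so the edit triggers no recomputation at all.

New value of d4: [-8, -5, -8, 6].
Derived signals that run: none — 0 in total.
Values that change: s2.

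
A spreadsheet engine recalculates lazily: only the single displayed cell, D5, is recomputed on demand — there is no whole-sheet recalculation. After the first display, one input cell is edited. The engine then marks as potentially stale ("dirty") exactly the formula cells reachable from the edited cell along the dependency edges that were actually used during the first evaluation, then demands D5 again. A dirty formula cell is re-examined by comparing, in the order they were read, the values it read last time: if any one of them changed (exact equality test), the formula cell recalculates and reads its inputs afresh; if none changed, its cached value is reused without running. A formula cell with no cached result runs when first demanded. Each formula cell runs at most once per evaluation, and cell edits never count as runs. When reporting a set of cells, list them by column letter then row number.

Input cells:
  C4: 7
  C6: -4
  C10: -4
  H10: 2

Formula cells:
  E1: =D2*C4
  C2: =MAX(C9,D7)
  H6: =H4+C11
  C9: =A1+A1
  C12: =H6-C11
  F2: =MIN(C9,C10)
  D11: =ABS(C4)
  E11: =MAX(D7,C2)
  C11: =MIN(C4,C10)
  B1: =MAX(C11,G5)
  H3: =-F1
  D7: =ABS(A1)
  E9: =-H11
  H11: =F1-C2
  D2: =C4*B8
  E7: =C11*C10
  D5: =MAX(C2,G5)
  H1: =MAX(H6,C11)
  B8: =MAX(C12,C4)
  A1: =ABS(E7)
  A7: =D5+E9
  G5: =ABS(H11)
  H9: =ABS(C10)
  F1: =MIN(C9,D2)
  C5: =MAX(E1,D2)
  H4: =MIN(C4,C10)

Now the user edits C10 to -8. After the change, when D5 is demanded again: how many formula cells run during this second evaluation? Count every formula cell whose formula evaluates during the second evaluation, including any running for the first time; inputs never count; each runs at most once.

Formula cells that run: A1, B8, C2, C9, C11, C12, D5, D7, E7, F1, G5, H4, H6, H11 — 14 in total.
Key observation: the cutoff stops propagation at D2 — its inputs' values are unchanged, so it reuses its cache.

First evaluation (everything demanded from the output):
  C11 = MIN(7, -4) = -4
  E7 = -4 * -4 = 16
  A1 = ABS(16) = 16
  C9 = 16 + 16 = 32
  D7 = ABS(16) = 16
  C2 = MAX(32, 16) = 32
  H4 = MIN(7, -4) = -4
  H6 = -4 + -4 = -8
  C12 = -8 - -4 = -4
  B8 = MAX(-4, 7) = 7
  D2 = 7 * 7 = 49
  F1 = MIN(32, 49) = 32
  H11 = 32 - 32 = 0
  G5 = ABS(0) = 0
  D5 = MAX(32, 0) = 32

Propagation after the edit:
  C11: runs — C10 -4->-8; result -8.
  E7: runs — C11 -4->-8; C10 -4->-8; result 64.
  A1: runs — E7 16->64; result 64.
  C9: runs — A1 16->64; A1 16->64; result 128.
  D7: runs — A1 16->64; result 64.
  C2: runs — C9 32->128; D7 16->64; result 128.
  H4: runs — C10 -4->-8; result -8.
  H6: runs — H4 -4->-8; C11 -4->-8; result -16.
  C12: runs — H6 -8->-16; C11 -4->-8; result -8.
  B8: runs — C12 -4->-8; result 7 (same value as before).
  D2: checked — values it read are unchanged (C4 unchanged, B8 unchanged); reused cached 49 without running.
  F1: runs — C9 32->128; result 49.
  H11: runs — F1 32->49; C2 32->128; result -79.
  G5: runs — H11 0->-79; result 79.
  D5: runs — C2 32->128; G5 0->79; result 128.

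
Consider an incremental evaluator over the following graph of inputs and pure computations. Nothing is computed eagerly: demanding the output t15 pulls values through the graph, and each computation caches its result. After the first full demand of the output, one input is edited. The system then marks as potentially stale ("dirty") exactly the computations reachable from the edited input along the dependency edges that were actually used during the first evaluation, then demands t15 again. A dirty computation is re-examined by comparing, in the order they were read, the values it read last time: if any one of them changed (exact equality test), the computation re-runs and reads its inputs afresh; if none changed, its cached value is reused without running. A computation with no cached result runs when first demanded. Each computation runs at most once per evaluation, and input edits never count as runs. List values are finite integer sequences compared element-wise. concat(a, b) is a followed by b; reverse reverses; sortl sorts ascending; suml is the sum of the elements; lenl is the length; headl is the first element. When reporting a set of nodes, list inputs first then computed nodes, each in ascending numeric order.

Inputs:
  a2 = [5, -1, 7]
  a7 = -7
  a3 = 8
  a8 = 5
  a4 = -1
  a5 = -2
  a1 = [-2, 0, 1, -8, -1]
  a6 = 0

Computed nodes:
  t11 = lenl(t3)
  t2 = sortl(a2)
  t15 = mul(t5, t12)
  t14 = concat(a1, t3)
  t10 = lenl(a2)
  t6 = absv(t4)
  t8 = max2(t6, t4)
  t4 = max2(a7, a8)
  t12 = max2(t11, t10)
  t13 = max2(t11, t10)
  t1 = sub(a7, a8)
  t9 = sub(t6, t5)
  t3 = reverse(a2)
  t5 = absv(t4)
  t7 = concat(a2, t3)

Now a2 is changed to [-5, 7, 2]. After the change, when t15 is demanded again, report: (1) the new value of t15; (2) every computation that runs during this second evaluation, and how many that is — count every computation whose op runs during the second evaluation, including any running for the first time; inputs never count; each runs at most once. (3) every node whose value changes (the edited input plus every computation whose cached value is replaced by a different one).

t15 now evaluates to 15.
Run set: t3, t10, t11 (3 run).
Changed values: a2, t3.
The important point: at t12 every value read last time is unchanged, so the dirty flag clears without a run.

Initial pass — values computed on the first demand:
  t3 = reverse([5, -1, 7]) = [7, -1, 5]
  t4 = max2(-7, 5) = 5
  t5 = absv(5) = 5
  t10 = lenl([5, -1, 7]) = 3
  t11 = lenl([7, -1, 5]) = 3
  t12 = max2(3, 3) = 3
  t15 = mul(5, 3) = 15

Second demand — change propagation:
  t3: re-runs because a2 [5, -1, 7]->[-5, 7, 2]; new result [2, 7, -5].
  t10: re-runs because a2 [5, -1, 7]->[-5, 7, 2]; new result 3 (unchanged).
  t11: re-runs because t3 [7, -1, 5]->[2, 7, -5]; new result 3 (unchanged).
  t12: re-examined; everything it read last time is the same (t11 unchanged, t10 unchanged) — cache 3 kept, no run.
  t15: re-examined; everything it read last time is the same (t5 unchanged, t12 unchanged) — cache 15 kept, no run.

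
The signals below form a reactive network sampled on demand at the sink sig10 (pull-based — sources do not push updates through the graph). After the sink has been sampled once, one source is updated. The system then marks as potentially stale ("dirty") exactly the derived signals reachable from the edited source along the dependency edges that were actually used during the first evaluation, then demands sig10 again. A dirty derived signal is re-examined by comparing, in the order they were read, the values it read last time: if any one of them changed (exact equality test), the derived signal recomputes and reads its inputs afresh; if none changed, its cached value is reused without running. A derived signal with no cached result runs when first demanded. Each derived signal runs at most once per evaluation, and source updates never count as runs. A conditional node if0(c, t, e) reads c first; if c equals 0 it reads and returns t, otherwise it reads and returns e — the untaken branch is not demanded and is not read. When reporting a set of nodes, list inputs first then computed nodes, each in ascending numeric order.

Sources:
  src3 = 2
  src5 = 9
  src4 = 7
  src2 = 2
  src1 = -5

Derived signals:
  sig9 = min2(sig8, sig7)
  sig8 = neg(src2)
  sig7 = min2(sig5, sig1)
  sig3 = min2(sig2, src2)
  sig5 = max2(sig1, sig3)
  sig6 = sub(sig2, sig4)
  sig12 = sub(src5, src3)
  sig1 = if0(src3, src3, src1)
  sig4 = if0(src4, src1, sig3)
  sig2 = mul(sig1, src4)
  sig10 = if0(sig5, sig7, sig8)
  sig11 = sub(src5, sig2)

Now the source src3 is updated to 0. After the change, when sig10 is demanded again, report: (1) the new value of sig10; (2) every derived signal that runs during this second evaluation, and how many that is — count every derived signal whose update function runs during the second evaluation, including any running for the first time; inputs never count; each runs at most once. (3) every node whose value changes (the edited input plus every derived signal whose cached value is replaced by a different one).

Initial pass — values computed on the first demand:
  sig1 = if0(src3=2 -> else branch src1) = -5
  sig2 = mul(-5, 7) = -35
  sig3 = min2(-35, 2) = -35
  sig5 = max2(-5, -35) = -5
  sig8 = neg(2) = -2
  sig10 = if0(sig5=-5 -> else branch sig8) = -2

Second demand — change propagation:
  sig1: re-runs because src3 2->0; new result 0.
  sig2: re-runs because sig1 -5->0; new result 0.
  sig3: re-runs because sig2 -35->0; new result 0.
  sig5: re-runs because sig1 -5->0; sig3 -35->0; new result 0.
  sig7: newly demanded (no cache) — executes and yields 0.
  sig10: re-runs because sig5 -5->0; new result 0.

The important point: the flipped condition pulls in fresh nodes; sig7 runs for the first time.

sig10 now evaluates to 0.
Run set: sig1, sig2, sig3, sig5, sig7, sig10 (6 run).
Changed values: src3, sig1, sig2, sig3, sig5, sig10.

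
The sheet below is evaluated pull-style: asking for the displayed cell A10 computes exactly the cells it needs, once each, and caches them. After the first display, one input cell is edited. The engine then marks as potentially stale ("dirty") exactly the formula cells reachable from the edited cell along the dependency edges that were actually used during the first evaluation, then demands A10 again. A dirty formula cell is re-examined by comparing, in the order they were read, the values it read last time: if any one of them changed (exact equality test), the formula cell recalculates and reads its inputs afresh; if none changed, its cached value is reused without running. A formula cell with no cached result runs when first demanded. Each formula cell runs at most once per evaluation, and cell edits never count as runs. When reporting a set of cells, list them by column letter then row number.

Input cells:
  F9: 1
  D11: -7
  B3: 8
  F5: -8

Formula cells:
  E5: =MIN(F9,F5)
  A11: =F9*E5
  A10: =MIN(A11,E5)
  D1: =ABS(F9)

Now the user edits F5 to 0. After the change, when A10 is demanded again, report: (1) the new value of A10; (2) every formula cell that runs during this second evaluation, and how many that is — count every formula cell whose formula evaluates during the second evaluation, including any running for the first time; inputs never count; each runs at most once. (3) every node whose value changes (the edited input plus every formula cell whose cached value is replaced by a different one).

First demand of the output computes:
  E5 = MIN(1, -8) = -8
  A11 = 1 * -8 = -8
  A10 = MIN(-8, -8) = -8

After the edit, cleaning proceeds:
  E5: a read changed (F5 -8->0) — executes, giving 0.
  A11: a read changed (E5 -8->0) — executes, giving 0.
  A10: a read changed (A11 -8->0; E5 -8->0) — executes, giving 0.

Demanding A10 again yields 0.
3 formula cells run: A10, A11, E5.
The nodes whose values change: A10, A11, E5, F5.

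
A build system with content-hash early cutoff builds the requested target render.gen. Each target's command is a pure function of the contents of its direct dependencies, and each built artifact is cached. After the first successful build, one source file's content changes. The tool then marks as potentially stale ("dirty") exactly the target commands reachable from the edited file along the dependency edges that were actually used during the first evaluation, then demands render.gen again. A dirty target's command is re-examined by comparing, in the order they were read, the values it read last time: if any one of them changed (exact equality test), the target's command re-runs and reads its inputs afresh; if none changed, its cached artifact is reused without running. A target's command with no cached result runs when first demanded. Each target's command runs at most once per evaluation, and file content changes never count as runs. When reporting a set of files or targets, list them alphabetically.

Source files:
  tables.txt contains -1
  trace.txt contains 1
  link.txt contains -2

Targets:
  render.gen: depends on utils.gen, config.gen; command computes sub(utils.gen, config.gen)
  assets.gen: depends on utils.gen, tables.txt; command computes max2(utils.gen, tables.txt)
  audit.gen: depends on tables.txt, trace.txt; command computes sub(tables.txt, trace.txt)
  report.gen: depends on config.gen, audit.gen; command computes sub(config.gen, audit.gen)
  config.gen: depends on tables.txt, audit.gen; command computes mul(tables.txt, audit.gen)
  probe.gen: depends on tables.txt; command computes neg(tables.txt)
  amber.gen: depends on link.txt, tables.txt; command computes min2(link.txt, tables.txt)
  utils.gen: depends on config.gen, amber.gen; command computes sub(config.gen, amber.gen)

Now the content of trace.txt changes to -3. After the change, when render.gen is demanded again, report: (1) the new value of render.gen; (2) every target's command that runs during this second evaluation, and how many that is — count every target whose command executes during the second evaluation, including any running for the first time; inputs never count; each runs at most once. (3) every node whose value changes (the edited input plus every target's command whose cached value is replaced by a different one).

New value of render.gen: 2.
Target commands that run: audit.gen, config.gen, render.gen, utils.gen — 4 in total.
Values that change: audit.gen, config.gen, trace.txt, utils.gen.

First evaluation (everything demanded from the output):
  amber.gen = min2(-2, -1) = -2
  audit.gen = sub(-1, 1) = -2
  config.gen = mul(-1, -2) = 2
  utils.gen = sub(2, -2) = 4
  render.gen = sub(4, 2) = 2

Propagation after the edit:
  audit.gen: runs — trace.txt 1->-3; result 2.
  config.gen: runs — audit.gen -2->2; result -2.
  utils.gen: runs — config.gen 2->-2; result 0.
  render.gen: runs — utils.gen 4->0; config.gen 2->-2; result 2 (same value as before).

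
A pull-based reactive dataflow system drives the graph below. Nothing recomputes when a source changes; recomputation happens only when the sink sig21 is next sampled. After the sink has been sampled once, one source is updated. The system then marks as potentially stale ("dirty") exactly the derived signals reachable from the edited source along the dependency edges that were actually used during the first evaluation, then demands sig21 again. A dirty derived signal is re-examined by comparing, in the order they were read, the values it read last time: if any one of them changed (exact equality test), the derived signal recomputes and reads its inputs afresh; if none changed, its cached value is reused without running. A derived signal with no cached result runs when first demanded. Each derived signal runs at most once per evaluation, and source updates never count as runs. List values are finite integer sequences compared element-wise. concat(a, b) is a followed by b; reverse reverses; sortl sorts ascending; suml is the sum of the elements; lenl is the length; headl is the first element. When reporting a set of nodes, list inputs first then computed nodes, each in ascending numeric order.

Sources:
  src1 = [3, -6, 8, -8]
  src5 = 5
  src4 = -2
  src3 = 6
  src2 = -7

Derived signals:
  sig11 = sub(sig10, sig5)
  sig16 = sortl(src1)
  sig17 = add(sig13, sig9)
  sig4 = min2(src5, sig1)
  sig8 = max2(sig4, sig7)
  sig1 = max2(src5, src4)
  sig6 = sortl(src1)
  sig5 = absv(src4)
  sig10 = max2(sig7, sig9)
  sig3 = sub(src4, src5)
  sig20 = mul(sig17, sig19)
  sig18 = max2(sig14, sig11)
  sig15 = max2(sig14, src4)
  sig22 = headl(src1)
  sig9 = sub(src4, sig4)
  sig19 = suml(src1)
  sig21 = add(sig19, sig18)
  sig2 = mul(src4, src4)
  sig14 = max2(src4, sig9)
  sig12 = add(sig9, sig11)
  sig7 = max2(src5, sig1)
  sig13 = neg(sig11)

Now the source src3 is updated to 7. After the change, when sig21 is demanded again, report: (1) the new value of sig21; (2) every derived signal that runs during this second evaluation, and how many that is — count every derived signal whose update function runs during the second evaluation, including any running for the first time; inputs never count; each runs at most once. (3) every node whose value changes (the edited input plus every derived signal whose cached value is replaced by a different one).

First evaluation (everything demanded from the output):
  sig1 = max2(5, -2) = 5
  sig4 = min2(5, 5) = 5
  sig5 = absv(-2) = 2
  sig7 = max2(5, 5) = 5
  sig9 = sub(-2, 5) = -7
  sig10 = max2(5, -7) = 5
  sig11 = sub(5, 2) = 3
  sig14 = max2(-2, -7) = -2
  sig18 = max2(-2, 3) = 3
  sig19 = suml([3, -6, 8, -8]) = -3
  sig21 = add(-3, 3) = 0

Propagation after the edit:
  src3 feeds no computation that the output demands — nothing is marked dirty and nothing runs.

Key observation: src3 is never demanded by the output, so the edit triggers no recomputation at all.

New value of sig21: 0.
Derived signals that run: none — 0 in total.
Values that change: src3.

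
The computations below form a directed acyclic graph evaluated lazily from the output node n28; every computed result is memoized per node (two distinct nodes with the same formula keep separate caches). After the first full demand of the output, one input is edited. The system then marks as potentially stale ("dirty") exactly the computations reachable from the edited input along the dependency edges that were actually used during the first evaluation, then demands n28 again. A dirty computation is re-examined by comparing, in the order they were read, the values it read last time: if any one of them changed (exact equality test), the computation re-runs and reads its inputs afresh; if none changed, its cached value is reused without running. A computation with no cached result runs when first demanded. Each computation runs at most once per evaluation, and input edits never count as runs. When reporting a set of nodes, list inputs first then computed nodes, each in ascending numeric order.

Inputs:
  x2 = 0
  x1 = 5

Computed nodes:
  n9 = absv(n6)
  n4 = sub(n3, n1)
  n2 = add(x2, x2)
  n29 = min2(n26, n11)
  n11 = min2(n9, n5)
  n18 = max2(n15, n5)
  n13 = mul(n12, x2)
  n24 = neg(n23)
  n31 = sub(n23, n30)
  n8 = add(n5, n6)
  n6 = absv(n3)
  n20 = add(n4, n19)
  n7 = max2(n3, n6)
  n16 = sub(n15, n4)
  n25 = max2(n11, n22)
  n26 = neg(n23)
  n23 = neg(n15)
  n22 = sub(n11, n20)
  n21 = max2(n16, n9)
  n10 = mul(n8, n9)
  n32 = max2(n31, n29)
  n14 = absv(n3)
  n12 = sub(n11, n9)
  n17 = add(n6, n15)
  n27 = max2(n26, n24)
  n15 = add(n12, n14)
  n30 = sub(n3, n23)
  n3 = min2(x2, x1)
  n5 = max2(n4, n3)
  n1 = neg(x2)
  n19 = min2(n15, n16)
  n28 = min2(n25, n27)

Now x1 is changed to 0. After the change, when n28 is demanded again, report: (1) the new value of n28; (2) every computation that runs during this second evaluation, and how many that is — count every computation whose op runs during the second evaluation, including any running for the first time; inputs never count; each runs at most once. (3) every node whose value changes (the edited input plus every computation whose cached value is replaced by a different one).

Demanding n28 again yields 0.
1 computations run: n3.
The nodes whose values change: x1.
Note the absorption at n3: it re-runs yet its value is the same, leaving the output's value untouched.

First demand of the output computes:
  n1 = neg(0) = 0
  n3 = min2(0, 5) = 0
  n4 = sub(0, 0) = 0
  n5 = max2(0, 0) = 0
  n6 = absv(0) = 0
  n9 = absv(0) = 0
  n11 = min2(0, 0) = 0
  n12 = sub(0, 0) = 0
  n14 = absv(0) = 0
  n15 = add(0, 0) = 0
  n16 = sub(0, 0) = 0
  n19 = min2(0, 0) = 0
  n20 = add(0, 0) = 0
  n22 = sub(0, 0) = 0
  n23 = neg(0) = 0
  n24 = neg(0) = 0
  n25 = max2(0, 0) = 0
  n26 = neg(0) = 0
  n27 = max2(0, 0) = 0
  n28 = min2(0, 0) = 0

After the edit, cleaning proceeds:
  n3: a read changed (x1 5->0) — executes, giving 0 — identical to its old value.
  n4: dirty, but its reads are unchanged (n3 unchanged, n1 unchanged); cached 0 stands.
  n5: dirty, but its reads are unchanged (n4 unchanged, n3 unchanged); cached 0 stands.
  n6: dirty, but its reads are unchanged (n3 unchanged); cached 0 stands.
  n9: dirty, but its reads are unchanged (n6 unchanged); cached 0 stands.
  n11: dirty, but its reads are unchanged (n9 unchanged, n5 unchanged); cached 0 stands.
  n12: dirty, but its reads are unchanged (n11 unchanged, n9 unchanged); cached 0 stands.
  n14: dirty, but its reads are unchanged (n3 unchanged); cached 0 stands.
  n15: dirty, but its reads are unchanged (n12 unchanged, n14 unchanged); cached 0 stands.
  n16: dirty, but its reads are unchanged (n15 unchanged, n4 unchanged); cached 0 stands.
  n19: dirty, but its reads are unchanged (n15 unchanged, n16 unchanged); cached 0 stands.
  n20: dirty, but its reads are unchanged (n4 unchanged, n19 unchanged); cached 0 stands.
  n22: dirty, but its reads are unchanged (n11 unchanged, n20 unchanged); cached 0 stands.
  n23: dirty, but its reads are unchanged (n15 unchanged); cached 0 stands.
  n24: dirty, but its reads are unchanged (n23 unchanged); cached 0 stands.
  n25: dirty, but its reads are unchanged (n11 unchanged, n22 unchanged); cached 0 stands.
  n26: dirty, but its reads are unchanged (n23 unchanged); cached 0 stands.
  n27: dirty, but its reads are unchanged (n26 unchanged, n24 unchanged); cached 0 stands.
  n28: dirty, but its reads are unchanged (n25 unchanged, n27 unchanged); cached 0 stands.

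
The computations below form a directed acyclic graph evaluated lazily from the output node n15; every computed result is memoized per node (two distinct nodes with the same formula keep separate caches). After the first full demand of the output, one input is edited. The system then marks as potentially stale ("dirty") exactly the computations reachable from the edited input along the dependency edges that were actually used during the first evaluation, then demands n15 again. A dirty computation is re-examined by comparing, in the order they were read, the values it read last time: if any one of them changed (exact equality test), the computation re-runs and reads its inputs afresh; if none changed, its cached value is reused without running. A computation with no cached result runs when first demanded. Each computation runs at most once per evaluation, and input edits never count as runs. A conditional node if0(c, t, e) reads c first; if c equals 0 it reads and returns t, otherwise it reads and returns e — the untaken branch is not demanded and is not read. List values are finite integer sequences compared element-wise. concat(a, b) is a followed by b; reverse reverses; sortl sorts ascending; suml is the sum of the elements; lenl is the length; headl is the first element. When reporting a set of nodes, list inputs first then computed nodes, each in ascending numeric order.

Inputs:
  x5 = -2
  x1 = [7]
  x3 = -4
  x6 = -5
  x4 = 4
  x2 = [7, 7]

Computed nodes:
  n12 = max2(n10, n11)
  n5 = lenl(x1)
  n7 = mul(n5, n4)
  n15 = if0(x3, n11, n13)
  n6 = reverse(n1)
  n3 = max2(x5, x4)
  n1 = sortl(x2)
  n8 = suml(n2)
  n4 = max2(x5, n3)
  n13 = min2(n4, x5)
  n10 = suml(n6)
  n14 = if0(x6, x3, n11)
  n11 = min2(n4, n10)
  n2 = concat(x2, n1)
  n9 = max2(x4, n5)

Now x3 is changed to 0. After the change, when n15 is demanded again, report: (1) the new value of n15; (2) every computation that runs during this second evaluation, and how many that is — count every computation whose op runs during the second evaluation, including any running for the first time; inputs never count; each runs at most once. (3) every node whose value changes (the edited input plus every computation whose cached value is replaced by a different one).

Demanding n15 again yields 4.
5 computations run: n1, n6, n10, n11, n15.
The nodes whose values change: x3, n15.
Note the branch switch — n1, n6, n10, n11 had no cache and run now for the first time.

First demand of the output computes:
  n3 = max2(-2, 4) = 4
  n4 = max2(-2, 4) = 4
  n13 = min2(4, -2) = -2
  n15 = if0(x3=-4 -> else branch n13) = -2

After the edit, cleaning proceeds:
  n1: had never run; runs now, result [7, 7].
  n6: had never run; runs now, result [7, 7].
  n10: had never run; runs now, result 14.
  n11: had never run; runs now, result 4.
  n15: a read changed (x3 -4->0) — executes, giving 4.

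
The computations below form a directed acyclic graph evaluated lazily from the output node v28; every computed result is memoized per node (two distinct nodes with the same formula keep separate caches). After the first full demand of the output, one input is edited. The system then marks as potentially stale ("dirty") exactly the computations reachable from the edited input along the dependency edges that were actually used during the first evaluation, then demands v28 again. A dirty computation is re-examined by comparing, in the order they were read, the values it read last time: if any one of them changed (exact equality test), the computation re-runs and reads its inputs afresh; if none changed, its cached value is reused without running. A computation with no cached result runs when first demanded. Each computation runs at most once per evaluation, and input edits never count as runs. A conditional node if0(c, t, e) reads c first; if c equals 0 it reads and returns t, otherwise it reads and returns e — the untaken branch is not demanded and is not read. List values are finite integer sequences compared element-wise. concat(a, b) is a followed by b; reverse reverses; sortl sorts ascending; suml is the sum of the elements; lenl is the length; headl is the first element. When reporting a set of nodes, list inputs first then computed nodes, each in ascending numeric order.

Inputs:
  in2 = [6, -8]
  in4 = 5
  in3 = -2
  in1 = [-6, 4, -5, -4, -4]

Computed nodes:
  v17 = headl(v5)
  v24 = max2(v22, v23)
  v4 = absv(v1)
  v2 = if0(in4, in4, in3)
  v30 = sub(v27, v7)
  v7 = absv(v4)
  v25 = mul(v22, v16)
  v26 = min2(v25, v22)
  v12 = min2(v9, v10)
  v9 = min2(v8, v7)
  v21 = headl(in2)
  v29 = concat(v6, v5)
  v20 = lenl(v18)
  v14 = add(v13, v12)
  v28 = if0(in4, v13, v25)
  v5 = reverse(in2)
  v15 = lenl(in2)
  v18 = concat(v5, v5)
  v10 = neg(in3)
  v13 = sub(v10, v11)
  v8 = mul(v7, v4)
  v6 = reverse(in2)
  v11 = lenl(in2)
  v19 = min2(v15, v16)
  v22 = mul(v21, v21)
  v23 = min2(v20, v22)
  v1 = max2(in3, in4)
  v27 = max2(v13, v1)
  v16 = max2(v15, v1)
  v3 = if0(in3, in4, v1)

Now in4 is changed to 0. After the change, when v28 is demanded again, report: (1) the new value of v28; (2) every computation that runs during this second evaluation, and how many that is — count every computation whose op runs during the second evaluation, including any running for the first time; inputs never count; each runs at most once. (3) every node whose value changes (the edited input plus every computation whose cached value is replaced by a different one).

First demand of the output computes:
  v1 = max2(-2, 5) = 5
  v15 = lenl([6, -8]) = 2
  v16 = max2(2, 5) = 5
  v21 = headl([6, -8]) = 6
  v22 = mul(6, 6) = 36
  v25 = mul(36, 5) = 180
  v28 = if0(in4=5 -> else branch v25) = 180

After the edit, cleaning proceeds:
  v1: stays stale; no demand reaches it after the flip.
  v10: had never run; runs now, result 2.
  v11: had never run; runs now, result 2.
  v13: had never run; runs now, result 0.
  v16: stays stale; no demand reaches it after the flip.
  v25: stays stale; no demand reaches it after the flip.
  v28: a read changed (in4 5->0) — executes, giving 0.

Note the branch switch — demand abandons v1, v16, v25, which are never re-examined.

Demanding v28 again yields 0.
4 computations run: v10, v11, v13, v28.
The nodes whose values change: in4, v28.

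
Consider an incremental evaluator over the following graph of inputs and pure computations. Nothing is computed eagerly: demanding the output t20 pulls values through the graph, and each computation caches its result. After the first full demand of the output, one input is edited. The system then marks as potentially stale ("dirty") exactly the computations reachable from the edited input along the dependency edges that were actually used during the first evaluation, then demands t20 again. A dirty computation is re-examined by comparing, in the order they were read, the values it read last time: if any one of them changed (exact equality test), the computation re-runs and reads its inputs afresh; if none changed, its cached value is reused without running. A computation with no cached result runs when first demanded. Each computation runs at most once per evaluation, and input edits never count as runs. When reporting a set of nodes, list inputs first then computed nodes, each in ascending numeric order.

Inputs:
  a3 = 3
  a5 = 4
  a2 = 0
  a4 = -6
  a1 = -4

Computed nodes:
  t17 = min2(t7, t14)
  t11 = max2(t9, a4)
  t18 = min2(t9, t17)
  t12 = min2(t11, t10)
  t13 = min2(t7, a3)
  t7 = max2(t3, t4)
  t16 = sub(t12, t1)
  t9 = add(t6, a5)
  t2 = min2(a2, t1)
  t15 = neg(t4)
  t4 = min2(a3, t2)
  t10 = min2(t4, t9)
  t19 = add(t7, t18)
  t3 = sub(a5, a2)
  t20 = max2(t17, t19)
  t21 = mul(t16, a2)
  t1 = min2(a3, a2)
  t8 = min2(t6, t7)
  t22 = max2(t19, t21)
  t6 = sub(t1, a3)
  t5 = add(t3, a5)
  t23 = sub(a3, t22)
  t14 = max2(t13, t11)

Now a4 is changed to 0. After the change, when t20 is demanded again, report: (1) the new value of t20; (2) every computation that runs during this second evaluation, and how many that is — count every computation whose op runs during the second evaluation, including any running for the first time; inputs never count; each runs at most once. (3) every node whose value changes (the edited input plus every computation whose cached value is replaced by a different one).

t20 now evaluates to 5.
Run set: t11 (1 run).
Changed values: a4.
The important point: t11 recomputes to an identical value, and the output ends up unchanged.

Initial pass — values computed on the first demand:
  t1 = min2(3, 0) = 0
  t2 = min2(0, 0) = 0
  t3 = sub(4, 0) = 4
  t4 = min2(3, 0) = 0
  t6 = sub(0, 3) = -3
  t7 = max2(4, 0) = 4
  t9 = add(-3, 4) = 1
  t11 = max2(1, -6) = 1
  t13 = min2(4, 3) = 3
  t14 = max2(3, 1) = 3
  t17 = min2(4, 3) = 3
  t18 = min2(1, 3) = 1
  t19 = add(4, 1) = 5
  t20 = max2(3, 5) = 5

Second demand — change propagation:
  t11: re-runs because a4 -6->0; new result 1 (unchanged).
  t14: re-examined; everything it read last time is the same (t13 unchanged, t11 unchanged) — cache 3 kept, no run.
  t17: re-examined; everything it read last time is the same (t7 unchanged, t14 unchanged) — cache 3 kept, no run.
  t18: re-examined; everything it read last time is the same (t9 unchanged, t17 unchanged) — cache 1 kept, no run.
  t19: re-examined; everything it read last time is the same (t7 unchanged, t18 unchanged) — cache 5 kept, no run.
  t20: re-examined; everything it read last time is the same (t17 unchanged, t19 unchanged) — cache 5 kept, no run.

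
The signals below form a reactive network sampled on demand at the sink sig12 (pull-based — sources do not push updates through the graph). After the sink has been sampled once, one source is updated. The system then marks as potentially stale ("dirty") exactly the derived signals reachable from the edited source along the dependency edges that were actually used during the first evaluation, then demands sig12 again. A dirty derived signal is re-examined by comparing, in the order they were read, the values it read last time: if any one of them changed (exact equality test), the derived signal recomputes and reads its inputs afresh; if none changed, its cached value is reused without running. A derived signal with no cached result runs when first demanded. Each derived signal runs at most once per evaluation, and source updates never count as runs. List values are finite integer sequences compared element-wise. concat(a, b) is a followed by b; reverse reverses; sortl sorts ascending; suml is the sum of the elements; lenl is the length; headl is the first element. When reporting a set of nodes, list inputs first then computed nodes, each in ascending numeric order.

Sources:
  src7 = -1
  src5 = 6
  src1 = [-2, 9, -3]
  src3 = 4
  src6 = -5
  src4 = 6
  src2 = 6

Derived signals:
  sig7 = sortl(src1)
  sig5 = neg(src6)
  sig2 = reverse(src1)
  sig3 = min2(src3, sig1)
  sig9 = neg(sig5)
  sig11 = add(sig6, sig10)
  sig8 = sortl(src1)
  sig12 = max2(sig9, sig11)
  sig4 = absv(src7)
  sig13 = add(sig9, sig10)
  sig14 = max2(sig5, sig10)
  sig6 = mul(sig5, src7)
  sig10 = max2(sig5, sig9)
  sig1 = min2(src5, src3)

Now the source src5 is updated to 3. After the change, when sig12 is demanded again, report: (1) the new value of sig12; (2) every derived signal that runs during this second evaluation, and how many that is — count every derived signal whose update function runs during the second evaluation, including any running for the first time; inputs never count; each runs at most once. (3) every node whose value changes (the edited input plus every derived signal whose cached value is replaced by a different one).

Initial pass — values computed on the first demand:
  sig5 = neg(-5) = 5
  sig6 = mul(5, -1) = -5
  sig9 = neg(5) = -5
  sig10 = max2(5, -5) = 5
  sig11 = add(-5, 5) = 0
  sig12 = max2(-5, 0) = 0

Second demand — change propagation:
  no demanded computation ever read src5, so the edit dirties nothing and nothing runs.

The important point: nothing the output needs ever reads src5, so the edit is invisible to it.

sig12 now evaluates to 0.
Run set: none (0 run).
Changed values: src5.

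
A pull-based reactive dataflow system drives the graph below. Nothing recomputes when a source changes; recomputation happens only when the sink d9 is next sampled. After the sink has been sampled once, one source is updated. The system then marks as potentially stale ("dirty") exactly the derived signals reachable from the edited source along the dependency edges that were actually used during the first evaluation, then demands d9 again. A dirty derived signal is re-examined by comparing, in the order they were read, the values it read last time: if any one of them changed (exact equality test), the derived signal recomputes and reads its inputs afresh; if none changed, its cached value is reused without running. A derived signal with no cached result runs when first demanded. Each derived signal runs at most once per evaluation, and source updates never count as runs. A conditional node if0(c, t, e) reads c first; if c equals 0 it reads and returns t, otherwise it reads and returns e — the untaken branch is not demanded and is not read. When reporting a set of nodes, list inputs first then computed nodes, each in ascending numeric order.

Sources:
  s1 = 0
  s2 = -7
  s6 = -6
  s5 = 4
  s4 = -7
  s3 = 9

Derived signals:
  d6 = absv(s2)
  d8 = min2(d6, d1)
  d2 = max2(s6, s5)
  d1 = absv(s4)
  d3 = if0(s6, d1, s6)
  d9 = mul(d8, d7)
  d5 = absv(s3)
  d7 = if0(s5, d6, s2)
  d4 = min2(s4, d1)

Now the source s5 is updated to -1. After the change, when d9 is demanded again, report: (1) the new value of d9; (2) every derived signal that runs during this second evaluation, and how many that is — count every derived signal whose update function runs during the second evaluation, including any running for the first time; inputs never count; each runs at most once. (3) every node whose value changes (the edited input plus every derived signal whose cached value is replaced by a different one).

New value of d9: -49.
Derived signals that run: d7 — 1 in total.
Values that change: s5.
Key observation: the change is absorbed at d7 — it re-runs but produces the same value, and the output's value is unchanged.

First evaluation (everything demanded from the output):
  d1 = absv(-7) = 7
  d6 = absv(-7) = 7
  d7 = if0(s5=4 -> else branch s2) = -7
  d8 = min2(7, 7) = 7
  d9 = mul(7, -7) = -49

Propagation after the edit:
  d7: runs — s5 4->-1; result -7 (same value as before).
  d9: checked — values it read are unchanged (d8 unchanged, d7 unchanged); reused cached -49 without running.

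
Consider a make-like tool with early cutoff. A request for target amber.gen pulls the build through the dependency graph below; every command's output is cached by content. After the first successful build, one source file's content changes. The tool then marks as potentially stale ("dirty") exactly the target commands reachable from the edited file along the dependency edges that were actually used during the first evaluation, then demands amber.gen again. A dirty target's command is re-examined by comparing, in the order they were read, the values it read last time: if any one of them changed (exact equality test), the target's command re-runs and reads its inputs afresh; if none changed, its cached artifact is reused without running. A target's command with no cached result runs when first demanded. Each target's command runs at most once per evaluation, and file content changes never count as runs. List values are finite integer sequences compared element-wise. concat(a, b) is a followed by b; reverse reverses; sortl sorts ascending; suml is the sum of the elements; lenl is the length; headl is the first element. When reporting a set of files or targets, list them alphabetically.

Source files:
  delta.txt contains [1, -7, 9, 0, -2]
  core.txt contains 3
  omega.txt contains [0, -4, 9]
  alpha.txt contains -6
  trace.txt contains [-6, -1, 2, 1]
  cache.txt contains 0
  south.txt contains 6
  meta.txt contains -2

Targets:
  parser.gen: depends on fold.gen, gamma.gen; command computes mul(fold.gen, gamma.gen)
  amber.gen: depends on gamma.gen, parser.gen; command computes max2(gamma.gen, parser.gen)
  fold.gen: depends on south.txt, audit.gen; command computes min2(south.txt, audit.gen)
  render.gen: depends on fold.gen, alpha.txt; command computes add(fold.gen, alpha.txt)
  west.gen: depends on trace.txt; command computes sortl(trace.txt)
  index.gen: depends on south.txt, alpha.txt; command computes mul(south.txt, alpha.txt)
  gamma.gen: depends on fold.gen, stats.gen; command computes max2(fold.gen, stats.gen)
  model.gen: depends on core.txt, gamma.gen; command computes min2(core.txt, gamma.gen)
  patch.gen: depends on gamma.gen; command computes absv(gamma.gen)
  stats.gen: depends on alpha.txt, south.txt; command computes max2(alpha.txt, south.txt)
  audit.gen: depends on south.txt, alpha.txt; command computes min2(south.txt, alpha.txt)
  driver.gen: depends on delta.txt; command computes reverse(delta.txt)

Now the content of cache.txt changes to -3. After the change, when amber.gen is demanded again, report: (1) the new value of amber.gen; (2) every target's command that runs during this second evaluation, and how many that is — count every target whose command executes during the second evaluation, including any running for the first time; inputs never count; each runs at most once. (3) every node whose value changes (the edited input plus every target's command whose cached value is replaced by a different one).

First demand of the output computes:
  audit.gen = min2(6, -6) = -6
  fold.gen = min2(6, -6) = -6
  stats.gen = max2(-6, 6) = 6
  gamma.gen = max2(-6, 6) = 6
  parser.gen = mul(-6, 6) = -36
  amber.gen = max2(6, -36) = 6

After the edit, cleaning proceeds:
  no node depends on cache.txt at all; the second demand re-runs nothing.

Note the shortcut — nothing in the graph depends on cache.txt at all, so no recomputation happens.

Demanding amber.gen again yields 6.
0 target commands run: none.
The nodes whose values change: cache.txt.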